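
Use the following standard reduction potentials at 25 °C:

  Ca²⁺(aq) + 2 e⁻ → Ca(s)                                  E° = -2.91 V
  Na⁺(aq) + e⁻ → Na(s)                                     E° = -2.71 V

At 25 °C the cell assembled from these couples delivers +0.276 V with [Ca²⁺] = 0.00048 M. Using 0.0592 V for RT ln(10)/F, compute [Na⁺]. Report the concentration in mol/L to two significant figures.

Na⁺/Na is the cathode, Ca²⁺/Ca the anode: E°cell = +0.20 V, n = 2.
Overall reaction: 2 Na⁺(aq) + Ca(s) → 2 Na(s) + Ca²⁺(aq); Q = [Ca²⁺]^1/[Na⁺]^2.
From E = E° − (0.0592/n) log Q: log Q = (E° − E)·n/0.0592 = (+0.20 − (+0.276))·2/0.0592 = -2.5676.
So 2·log[Na⁺] = 1·log(0.00048) − log Q = -3.3188 − (-2.5676) = -0.7512; log[Na⁺] = -0.7512 / 2 = -0.3756; [Na⁺] = 10^(-0.3756) ≈ 0.42 M.

0.42 M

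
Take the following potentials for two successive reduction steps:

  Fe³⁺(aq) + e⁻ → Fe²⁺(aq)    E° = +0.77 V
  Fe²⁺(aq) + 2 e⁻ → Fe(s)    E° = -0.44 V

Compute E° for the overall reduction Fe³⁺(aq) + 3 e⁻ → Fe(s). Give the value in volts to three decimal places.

Standard free energies of sequential steps add: ΔG°₃ = ΔG°₁ + ΔG°₂, so n₃E°₃ = n₁E°₁ + n₂E°₂.
E°₃ = (1×+0.77 + 2×-0.44) / 3 = (-0.110) / 3 = -0.037 V.

-0.037 V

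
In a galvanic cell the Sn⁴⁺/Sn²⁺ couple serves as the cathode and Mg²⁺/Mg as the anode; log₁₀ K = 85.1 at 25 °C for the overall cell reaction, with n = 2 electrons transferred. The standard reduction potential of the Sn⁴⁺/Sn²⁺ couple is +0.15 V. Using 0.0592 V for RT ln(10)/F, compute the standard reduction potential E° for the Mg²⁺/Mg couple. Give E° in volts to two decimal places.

-2.37 V

E°cell = (0.0592/n)·log K = (0.0592/2)(85.1) = +2.519 V.
Since Sn⁴⁺/Sn²⁺ is the cathode and Mg²⁺/Mg the anode, E°cell = E°(Sn⁴⁺/Sn²⁺) − E°(Mg²⁺/Mg).
So E°(Mg²⁺/Mg) = E°(Sn⁴⁺/Sn²⁺) − E°cell = (+0.15) − (+2.519) = -2.37 V.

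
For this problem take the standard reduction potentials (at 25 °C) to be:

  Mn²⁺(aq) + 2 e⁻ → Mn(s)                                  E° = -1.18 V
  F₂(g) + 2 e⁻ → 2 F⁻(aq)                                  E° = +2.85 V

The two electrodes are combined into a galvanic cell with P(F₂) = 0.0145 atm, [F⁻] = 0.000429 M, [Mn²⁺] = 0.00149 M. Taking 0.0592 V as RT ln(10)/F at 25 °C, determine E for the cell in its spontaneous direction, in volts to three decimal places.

+4.259 V

F₂/F⁻ is the cathode (higher E°), Mn²⁺/Mn the anode: E°cell = +2.85 − (-1.18) = +4.03 V, n = 2.
Overall: F₂(g) + Mn(s) → 2 F⁻(aq) + Mn²⁺(aq)
Q = [F⁻]^2·[Mn²⁺] / (P(F₂)); log Q = -7.723.
E = E° − (0.0592/n) log Q = +4.03 − (0.0592/2)(-7.723) = +4.259 V.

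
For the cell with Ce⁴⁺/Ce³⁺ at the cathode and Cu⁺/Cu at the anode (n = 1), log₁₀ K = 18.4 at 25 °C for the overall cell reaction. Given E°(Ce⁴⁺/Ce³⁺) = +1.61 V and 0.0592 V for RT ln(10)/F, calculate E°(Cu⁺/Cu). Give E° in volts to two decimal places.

E°cell = (0.0592/n)·log K = (0.0592/1)(18.4) = +1.089 V.
Since Ce⁴⁺/Ce³⁺ is the cathode and Cu⁺/Cu the anode, E°cell = E°(Ce⁴⁺/Ce³⁺) − E°(Cu⁺/Cu).
So E°(Cu⁺/Cu) = E°(Ce⁴⁺/Ce³⁺) − E°cell = (+1.61) − (+1.089) = +0.52 V.

+0.52 V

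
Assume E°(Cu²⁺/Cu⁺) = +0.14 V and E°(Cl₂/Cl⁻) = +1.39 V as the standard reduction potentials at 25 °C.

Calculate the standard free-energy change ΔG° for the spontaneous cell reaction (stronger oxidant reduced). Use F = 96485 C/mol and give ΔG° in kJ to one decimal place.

Cl₂/Cl⁻ (E° = +1.39 V) is the cathode; Cu²⁺/Cu⁺ (E° = +0.14 V) is the anode, so E°cell = +1.25 V.
Balancing electrons gives n = 2 (lcm of 2 and 1).
ΔG° = −nFE° = −(2)(96485)(+1.25) = -241,212 J = -241.2 kJ.

-241.2 kJ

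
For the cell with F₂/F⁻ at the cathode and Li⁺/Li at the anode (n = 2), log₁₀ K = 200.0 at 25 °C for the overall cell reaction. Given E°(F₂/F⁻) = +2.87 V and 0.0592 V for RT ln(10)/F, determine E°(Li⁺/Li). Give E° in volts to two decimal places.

-3.05 V

E°cell = (0.0592/n)·log K = (0.0592/2)(200.0) = +5.920 V.
Since F₂/F⁻ is the cathode and Li⁺/Li the anode, E°cell = E°(F₂/F⁻) − E°(Li⁺/Li).
So E°(Li⁺/Li) = E°(F₂/F⁻) − E°cell = (+2.87) − (+5.920) = -3.05 V.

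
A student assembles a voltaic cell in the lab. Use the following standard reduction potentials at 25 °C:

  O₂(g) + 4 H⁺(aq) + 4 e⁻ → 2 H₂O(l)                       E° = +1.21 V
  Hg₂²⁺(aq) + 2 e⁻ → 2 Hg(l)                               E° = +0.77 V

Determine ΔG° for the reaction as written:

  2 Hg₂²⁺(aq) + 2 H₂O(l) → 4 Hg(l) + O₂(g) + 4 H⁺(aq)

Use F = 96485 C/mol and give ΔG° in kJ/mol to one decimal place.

As written, Hg₂²⁺/Hg is reduced (cathode) and O₂/H₂O is oxidised (anode), so E°cell = (+0.77) − (+1.21) = -0.44 V.
Balancing electrons gives n = 4.
ΔG° = −nFE° = −(4)(96485)(-0.44) = 169,814 J = +169.8 kJ/mol.

+169.8 kJ/mol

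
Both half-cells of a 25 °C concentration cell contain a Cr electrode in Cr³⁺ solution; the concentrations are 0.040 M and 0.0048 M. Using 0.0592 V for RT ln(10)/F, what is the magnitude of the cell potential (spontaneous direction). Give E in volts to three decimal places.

+0.018 V

For a concentration cell E°cell = 0. The 0.040 M side is the cathode (reduction is favoured where [Cr³⁺] is higher).
With n = 3, E = −(0.0592/3) log([Cr³⁺]ₐₙ/[Cr³⁺]꜀ₐₜ) = −(0.0592/3) log(0.0048/0.04) = −(0.0592/3)(-0.921) = +0.018 V.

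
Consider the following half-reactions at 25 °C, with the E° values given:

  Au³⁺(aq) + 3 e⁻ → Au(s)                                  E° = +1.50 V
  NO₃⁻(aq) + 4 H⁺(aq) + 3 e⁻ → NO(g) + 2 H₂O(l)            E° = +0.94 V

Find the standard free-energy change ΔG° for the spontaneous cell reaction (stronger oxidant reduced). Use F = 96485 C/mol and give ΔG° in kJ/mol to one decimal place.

-162.1 kJ/mol

Au³⁺/Au (E° = +1.50 V) is the cathode; NO₃⁻/NO (E° = +0.94 V) is the anode, so E°cell = +0.56 V.
Balancing electrons gives n = 3 (lcm of 3 and 3).
ΔG° = −nFE° = −(3)(96485)(+0.56) = -162,095 J = -162.1 kJ/mol.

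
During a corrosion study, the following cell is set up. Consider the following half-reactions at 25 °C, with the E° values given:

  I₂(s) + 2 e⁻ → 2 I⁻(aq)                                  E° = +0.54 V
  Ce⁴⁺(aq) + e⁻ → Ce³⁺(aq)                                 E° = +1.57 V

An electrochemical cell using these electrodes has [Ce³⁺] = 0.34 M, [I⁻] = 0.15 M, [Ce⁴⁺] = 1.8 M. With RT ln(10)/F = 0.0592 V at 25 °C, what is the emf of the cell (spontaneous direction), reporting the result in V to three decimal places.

+1.024 V

Ce⁴⁺/Ce³⁺ is the cathode (higher E°), I₂/I⁻ the anode: E°cell = +1.57 − (+0.54) = +1.03 V, n = 2.
Overall: 2 Ce⁴⁺(aq) + 2 I⁻(aq) → 2 Ce³⁺(aq) + I₂(s)
Q = [Ce³⁺]^2 / ([Ce⁴⁺]^2·[I⁻]^2); log Q = 0.200.
E = E° − (0.0592/n) log Q = +1.03 − (0.0592/2)(0.200) = +1.024 V.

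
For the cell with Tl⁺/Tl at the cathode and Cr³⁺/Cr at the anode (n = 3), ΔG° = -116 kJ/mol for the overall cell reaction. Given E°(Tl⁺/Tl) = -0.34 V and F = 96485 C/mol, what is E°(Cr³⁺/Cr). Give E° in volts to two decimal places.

-0.74 V

E°cell = −ΔG°/(nF) = −(-116×10³)/((3)(96485)) = +0.401 V.
Since Tl⁺/Tl is the cathode and Cr³⁺/Cr the anode, E°cell = E°(Tl⁺/Tl) − E°(Cr³⁺/Cr).
So E°(Cr³⁺/Cr) = E°(Tl⁺/Tl) − E°cell = (-0.34) − (+0.401) = -0.74 V.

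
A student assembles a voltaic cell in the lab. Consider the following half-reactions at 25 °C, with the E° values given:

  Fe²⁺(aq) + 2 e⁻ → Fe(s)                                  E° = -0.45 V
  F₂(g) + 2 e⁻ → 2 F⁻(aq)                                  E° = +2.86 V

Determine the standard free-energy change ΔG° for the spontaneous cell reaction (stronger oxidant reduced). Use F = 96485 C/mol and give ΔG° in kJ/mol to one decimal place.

F₂/F⁻ (E° = +2.86 V) is the cathode; Fe²⁺/Fe (E° = -0.45 V) is the anode, so E°cell = +3.31 V.
Balancing electrons gives n = 2 (lcm of 2 and 2).
ΔG° = −nFE° = −(2)(96485)(+3.31) = -638,731 J = -638.7 kJ/mol.

-638.7 kJ/mol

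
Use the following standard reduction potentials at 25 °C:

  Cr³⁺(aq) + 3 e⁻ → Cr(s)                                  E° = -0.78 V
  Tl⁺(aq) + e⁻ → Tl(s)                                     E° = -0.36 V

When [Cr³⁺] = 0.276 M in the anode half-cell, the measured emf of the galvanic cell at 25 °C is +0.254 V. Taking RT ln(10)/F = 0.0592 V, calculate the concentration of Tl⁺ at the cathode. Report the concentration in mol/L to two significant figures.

Tl⁺/Tl is the cathode, Cr³⁺/Cr the anode: E°cell = +0.42 V, n = 3.
Overall reaction: 3 Tl⁺(aq) + Cr(s) → 3 Tl(s) + Cr³⁺(aq); Q = [Cr³⁺]^1/[Tl⁺]^3.
From E = E° − (0.0592/n) log Q: log Q = (E° − E)·n/0.0592 = (+0.42 − (+0.254))·3/0.0592 = 8.4122.
So 3·log[Tl⁺] = 1·log(0.276) − log Q = -0.5591 − (8.4122) = -8.9713; log[Tl⁺] = -8.9713 / 3 = -2.9904; [Tl⁺] = 10^(-2.9904) ≈ 0.0010 M.

0.0010 M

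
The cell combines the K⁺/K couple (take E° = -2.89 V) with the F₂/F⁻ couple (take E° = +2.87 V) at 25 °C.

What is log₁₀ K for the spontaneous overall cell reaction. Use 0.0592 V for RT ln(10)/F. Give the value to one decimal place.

Cathode: F₂/F⁻; anode: K⁺/K. E°cell = +5.76 V, n = 2.
log K = nE°cell / 0.0592 = (2)(+5.76) / 0.0592 = 194.6.

194.6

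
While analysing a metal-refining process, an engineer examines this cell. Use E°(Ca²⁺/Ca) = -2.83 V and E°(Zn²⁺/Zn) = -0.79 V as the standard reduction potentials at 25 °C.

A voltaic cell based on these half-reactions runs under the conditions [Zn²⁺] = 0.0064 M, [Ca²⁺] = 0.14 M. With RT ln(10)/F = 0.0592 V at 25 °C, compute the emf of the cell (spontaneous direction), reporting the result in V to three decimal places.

+2.000 V

Zn²⁺/Zn is the cathode (higher E°), Ca²⁺/Ca the anode: E°cell = -0.79 − (-2.83) = +2.04 V, n = 2.
Overall: Zn²⁺(aq) + Ca(s) → Zn(s) + Ca²⁺(aq)
Q = [Ca²⁺] / ([Zn²⁺]); log Q = 1.340.
E = E° − (0.0592/n) log Q = +2.04 − (0.0592/2)(1.340) = +2.000 V.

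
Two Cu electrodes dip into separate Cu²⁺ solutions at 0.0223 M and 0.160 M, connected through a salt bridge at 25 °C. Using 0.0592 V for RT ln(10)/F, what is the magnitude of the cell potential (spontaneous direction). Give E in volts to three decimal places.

For a concentration cell E°cell = 0. The 0.160 M side is the cathode (reduction is favoured where [Cu²⁺] is higher).
With n = 2, E = −(0.0592/2) log([Cu²⁺]ₐₙ/[Cu²⁺]꜀ₐₜ) = −(0.0592/2) log(0.0223/0.16) = −(0.0592/2)(-0.856) = +0.025 V.

+0.025 V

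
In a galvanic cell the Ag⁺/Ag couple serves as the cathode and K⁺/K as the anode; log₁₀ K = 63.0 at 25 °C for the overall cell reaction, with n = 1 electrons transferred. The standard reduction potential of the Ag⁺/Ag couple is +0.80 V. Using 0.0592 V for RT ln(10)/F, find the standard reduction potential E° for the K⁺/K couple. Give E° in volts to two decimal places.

-2.93 V

E°cell = (0.0592/n)·log K = (0.0592/1)(63.0) = +3.730 V.
Since Ag⁺/Ag is the cathode and K⁺/K the anode, E°cell = E°(Ag⁺/Ag) − E°(K⁺/K).
So E°(K⁺/K) = E°(Ag⁺/Ag) − E°cell = (+0.80) − (+3.730) = -2.93 V.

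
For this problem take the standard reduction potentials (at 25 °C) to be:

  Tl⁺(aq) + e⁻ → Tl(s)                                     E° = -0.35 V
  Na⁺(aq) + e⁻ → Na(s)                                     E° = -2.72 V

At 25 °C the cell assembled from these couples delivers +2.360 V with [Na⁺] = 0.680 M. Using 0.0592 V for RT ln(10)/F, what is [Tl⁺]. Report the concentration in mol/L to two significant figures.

Tl⁺/Tl is the cathode, Na⁺/Na the anode: E°cell = +2.37 V, n = 1.
Overall reaction: Tl⁺(aq) + Na(s) → Tl(s) + Na⁺(aq); Q = [Na⁺]^1/[Tl⁺]^1.
From E = E° − (0.0592/n) log Q: log Q = (E° − E)·n/0.0592 = (+2.37 − (+2.360))·1/0.0592 = 0.1689.
So 1·log[Tl⁺] = 1·log(0.68) − log Q = -0.1675 − (0.1689) = -0.3364; [Tl⁺] = 10^(-0.3364) ≈ 0.46 M.

0.46 M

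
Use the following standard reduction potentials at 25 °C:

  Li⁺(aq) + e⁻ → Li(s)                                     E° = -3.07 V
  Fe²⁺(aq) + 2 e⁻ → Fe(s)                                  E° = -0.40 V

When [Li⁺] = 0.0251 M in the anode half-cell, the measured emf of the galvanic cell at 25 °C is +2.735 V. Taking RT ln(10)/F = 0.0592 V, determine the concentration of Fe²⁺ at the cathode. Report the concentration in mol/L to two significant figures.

0.099 M

Fe²⁺/Fe is the cathode, Li⁺/Li the anode: E°cell = +2.67 V, n = 2.
Overall reaction: Fe²⁺(aq) + 2 Li(s) → Fe(s) + 2 Li⁺(aq); Q = [Li⁺]^2/[Fe²⁺]^1.
From E = E° − (0.0592/n) log Q: log Q = (E° − E)·n/0.0592 = (+2.67 − (+2.735))·2/0.0592 = -2.1959.
So 1·log[Fe²⁺] = 2·log(0.0251) − log Q = -3.2007 − (-2.1959) = -1.0048; [Fe²⁺] = 10^(-1.0048) ≈ 0.099 M.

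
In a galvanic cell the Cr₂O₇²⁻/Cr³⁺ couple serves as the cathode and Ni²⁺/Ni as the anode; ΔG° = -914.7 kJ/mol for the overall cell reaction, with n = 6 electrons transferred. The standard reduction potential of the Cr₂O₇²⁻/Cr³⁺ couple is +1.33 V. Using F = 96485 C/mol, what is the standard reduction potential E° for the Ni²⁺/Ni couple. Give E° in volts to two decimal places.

-0.25 V

E°cell = −ΔG°/(nF) = −(-914.7×10³)/((6)(96485)) = +1.580 V.
Since Cr₂O₇²⁻/Cr³⁺ is the cathode and Ni²⁺/Ni the anode, E°cell = E°(Cr₂O₇²⁻/Cr³⁺) − E°(Ni²⁺/Ni).
So E°(Ni²⁺/Ni) = E°(Cr₂O₇²⁻/Cr³⁺) − E°cell = (+1.33) − (+1.580) = -0.25 V.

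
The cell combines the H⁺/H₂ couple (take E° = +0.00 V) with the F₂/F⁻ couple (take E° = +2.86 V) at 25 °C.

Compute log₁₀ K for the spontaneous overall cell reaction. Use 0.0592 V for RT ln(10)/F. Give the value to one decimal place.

96.6

Cathode: F₂/F⁻; anode: H⁺/H₂. E°cell = +2.86 V, n = 2.
log K = nE°cell / 0.0592 = (2)(+2.86) / 0.0592 = 96.6.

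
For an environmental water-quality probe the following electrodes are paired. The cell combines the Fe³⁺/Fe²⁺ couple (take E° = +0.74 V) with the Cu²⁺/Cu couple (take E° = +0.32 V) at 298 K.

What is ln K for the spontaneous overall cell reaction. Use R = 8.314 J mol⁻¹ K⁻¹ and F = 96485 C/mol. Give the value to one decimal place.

32.7

Cathode: Fe³⁺/Fe²⁺; anode: Cu²⁺/Cu. E°cell = (+0.74) − (+0.32) = +0.42 V, with n = 2.
ΔG° = −nFE° = −RT ln K, so ln K = nFE°/(RT) = (2)(96485)(+0.42) / ((8.314)(298)) = 32.712.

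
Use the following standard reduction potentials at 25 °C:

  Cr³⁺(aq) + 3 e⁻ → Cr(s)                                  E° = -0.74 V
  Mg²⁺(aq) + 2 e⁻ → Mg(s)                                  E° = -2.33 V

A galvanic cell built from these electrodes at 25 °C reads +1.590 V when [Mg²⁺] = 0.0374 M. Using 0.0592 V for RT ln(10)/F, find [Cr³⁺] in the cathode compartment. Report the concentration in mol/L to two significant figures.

0.0072 M

Cr³⁺/Cr is the cathode, Mg²⁺/Mg the anode: E°cell = +1.59 V, n = 6.
Overall reaction: 2 Cr³⁺(aq) + 3 Mg(s) → 2 Cr(s) + 3 Mg²⁺(aq); Q = [Mg²⁺]^3/[Cr³⁺]^2.
From E = E° − (0.0592/n) log Q: log Q = (E° − E)·n/0.0592 = (+1.59 − (+1.590))·6/0.0592 = 0.0000.
So 2·log[Cr³⁺] = 3·log(0.0374) − log Q = -4.2814 − (0.0000) = -4.2814; log[Cr³⁺] = -4.2814 / 2 = -2.1407; [Cr³⁺] = 10^(-2.1407) ≈ 0.0072 M.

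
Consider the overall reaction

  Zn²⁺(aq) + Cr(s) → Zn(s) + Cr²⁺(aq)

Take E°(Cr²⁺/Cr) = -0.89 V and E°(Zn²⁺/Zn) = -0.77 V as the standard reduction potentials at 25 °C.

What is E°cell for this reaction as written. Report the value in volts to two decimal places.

+0.12 V

The Zn²⁺/Zn couple has the higher reduction potential, so it is the cathode; Cr²⁺/Cr is oxidised at the anode.
E°cell = E°(cathode) − E°(anode) = (-0.77) − (-0.89) = +0.12 V.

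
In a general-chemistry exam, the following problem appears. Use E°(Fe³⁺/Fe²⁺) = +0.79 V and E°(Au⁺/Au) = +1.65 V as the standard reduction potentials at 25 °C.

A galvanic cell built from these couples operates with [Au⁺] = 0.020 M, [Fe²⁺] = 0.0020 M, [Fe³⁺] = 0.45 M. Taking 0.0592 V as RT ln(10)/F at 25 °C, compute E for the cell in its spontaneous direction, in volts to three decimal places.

Au⁺/Au is the cathode (higher E°), Fe³⁺/Fe²⁺ the anode: E°cell = +1.65 − (+0.79) = +0.86 V, n = 1.
Overall: Au⁺(aq) + Fe²⁺(aq) → Au(s) + Fe³⁺(aq)
Q = [Fe³⁺] / ([Au⁺]·[Fe²⁺]); log Q = 4.051.
E = E° − (0.0592/n) log Q = +0.86 − (0.0592/1)(4.051) = +0.620 V.

+0.620 V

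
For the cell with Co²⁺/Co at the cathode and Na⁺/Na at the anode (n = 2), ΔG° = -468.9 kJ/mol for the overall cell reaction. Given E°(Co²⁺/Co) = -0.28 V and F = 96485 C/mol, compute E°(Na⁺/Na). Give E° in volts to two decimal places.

-2.71 V

E°cell = −ΔG°/(nF) = −(-468.9×10³)/((2)(96485)) = +2.430 V.
Since Co²⁺/Co is the cathode and Na⁺/Na the anode, E°cell = E°(Co²⁺/Co) − E°(Na⁺/Na).
So E°(Na⁺/Na) = E°(Co²⁺/Co) − E°cell = (-0.28) − (+2.430) = -2.71 V.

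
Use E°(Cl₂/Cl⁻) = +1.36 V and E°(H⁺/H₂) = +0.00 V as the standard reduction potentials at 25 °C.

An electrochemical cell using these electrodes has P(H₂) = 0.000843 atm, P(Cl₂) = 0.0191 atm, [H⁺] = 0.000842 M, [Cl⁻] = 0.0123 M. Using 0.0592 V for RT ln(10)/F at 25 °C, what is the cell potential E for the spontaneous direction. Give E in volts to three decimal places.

+1.513 V

Cl₂/Cl⁻ is the cathode (higher E°), H⁺/H₂ the anode: E°cell = +1.36 − (+0.00) = +1.36 V, n = 2.
Overall: Cl₂(g) + H₂(g) → 2 Cl⁻(aq) + 2 H⁺(aq)
Q = [Cl⁻]^2·[H⁺]^2 / (P(Cl₂)·P(H₂)); log Q = -5.176.
E = E° − (0.0592/n) log Q = +1.36 − (0.0592/2)(-5.176) = +1.513 V.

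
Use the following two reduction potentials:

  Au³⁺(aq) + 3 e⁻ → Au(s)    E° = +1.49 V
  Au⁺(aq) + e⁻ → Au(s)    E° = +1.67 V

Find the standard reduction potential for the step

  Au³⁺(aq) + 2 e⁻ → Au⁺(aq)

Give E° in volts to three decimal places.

+1.400 V

Sequential free energies add, so n₃E°₃ = n₁E°₁ + n₂E°₂.
With n₃ = 3, and the known step contributing 1×(+1.67) V, the unknown satisfies 2·E° = 3×(+1.49) − 1×(+1.67) = +2.800.
E° = +2.800 / 2 = +1.400 V.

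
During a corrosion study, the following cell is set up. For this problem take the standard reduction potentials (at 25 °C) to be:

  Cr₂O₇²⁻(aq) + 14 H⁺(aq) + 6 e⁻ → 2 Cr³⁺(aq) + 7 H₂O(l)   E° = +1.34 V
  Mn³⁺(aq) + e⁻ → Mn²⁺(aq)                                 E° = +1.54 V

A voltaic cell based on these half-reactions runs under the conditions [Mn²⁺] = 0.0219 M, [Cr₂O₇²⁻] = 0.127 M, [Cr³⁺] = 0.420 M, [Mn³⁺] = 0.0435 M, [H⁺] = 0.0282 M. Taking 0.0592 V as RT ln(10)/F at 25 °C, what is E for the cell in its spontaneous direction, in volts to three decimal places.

Mn³⁺/Mn²⁺ is the cathode (higher E°), Cr₂O₇²⁻/Cr³⁺ the anode: E°cell = +1.54 − (+1.34) = +0.20 V, n = 6.
Overall: 6 Mn³⁺(aq) + 2 Cr³⁺(aq) + 7 H₂O(l) → 6 Mn²⁺(aq) + Cr₂O₇²⁻(aq) + 14 H⁺(aq)
Q = [Mn²⁺]^6·[Cr₂O₇²⁻]·[H⁺]^14 / ([Mn³⁺]^6·[Cr³⁺]^2); log Q = -23.627.
E = E° − (0.0592/n) log Q = +0.20 − (0.0592/6)(-23.627) = +0.433 V.

+0.433 V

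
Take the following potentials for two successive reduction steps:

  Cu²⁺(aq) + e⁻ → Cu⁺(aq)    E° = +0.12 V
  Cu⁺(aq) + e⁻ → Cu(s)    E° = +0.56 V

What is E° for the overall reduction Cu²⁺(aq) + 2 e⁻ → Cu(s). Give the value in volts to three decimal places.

Adding the free-energy changes (−nFE°) of the two steps gives −n₃FE°₃ = −n₁FE°₁ − n₂FE°₂.
E°₃ = (1×+0.12 + 1×+0.56) / 2 = (+0.680) / 2 = +0.340 V.

+0.340 V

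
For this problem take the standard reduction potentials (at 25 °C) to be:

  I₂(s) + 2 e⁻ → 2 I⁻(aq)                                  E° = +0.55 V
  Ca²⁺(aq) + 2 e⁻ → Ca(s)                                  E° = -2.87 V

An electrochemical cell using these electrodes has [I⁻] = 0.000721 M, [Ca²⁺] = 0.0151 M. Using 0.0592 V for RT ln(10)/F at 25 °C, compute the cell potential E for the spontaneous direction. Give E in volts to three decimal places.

+3.660 V

I₂/I⁻ is the cathode (higher E°), Ca²⁺/Ca the anode: E°cell = +0.55 − (-2.87) = +3.42 V, n = 2.
Overall: I₂(s) + Ca(s) → 2 I⁻(aq) + Ca²⁺(aq)
Q = [I⁻]^2·[Ca²⁺]; log Q = -8.105.
E = E° − (0.0592/n) log Q = +3.42 − (0.0592/2)(-8.105) = +3.660 V.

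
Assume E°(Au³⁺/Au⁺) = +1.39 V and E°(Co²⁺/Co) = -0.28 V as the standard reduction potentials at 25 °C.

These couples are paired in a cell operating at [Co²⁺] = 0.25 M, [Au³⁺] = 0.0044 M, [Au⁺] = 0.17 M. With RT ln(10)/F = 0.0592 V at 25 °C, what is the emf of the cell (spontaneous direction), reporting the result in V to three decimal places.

Au³⁺/Au⁺ is the cathode (higher E°), Co²⁺/Co the anode: E°cell = +1.39 − (-0.28) = +1.67 V, n = 2.
Overall: Au³⁺(aq) + Co(s) → Au⁺(aq) + Co²⁺(aq)
Q = [Au⁺]·[Co²⁺] / ([Au³⁺]); log Q = 0.985.
E = E° − (0.0592/n) log Q = +1.67 − (0.0592/2)(0.985) = +1.641 V.

+1.641 V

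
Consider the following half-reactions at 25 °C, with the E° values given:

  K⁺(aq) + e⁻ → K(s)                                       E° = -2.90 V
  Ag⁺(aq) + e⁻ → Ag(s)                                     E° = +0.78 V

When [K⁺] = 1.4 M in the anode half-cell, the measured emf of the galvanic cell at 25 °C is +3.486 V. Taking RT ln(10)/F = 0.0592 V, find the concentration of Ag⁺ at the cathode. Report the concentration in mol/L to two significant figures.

Ag⁺/Ag is the cathode, K⁺/K the anode: E°cell = +3.68 V, n = 1.
Overall reaction: Ag⁺(aq) + K(s) → Ag(s) + K⁺(aq); Q = [K⁺]^1/[Ag⁺]^1.
From E = E° − (0.0592/n) log Q: log Q = (E° − E)·n/0.0592 = (+3.68 − (+3.486))·1/0.0592 = 3.2770.
So 1·log[Ag⁺] = 1·log(1.4) − log Q = 0.1461 − (3.2770) = -3.1309; [Ag⁺] = 10^(-3.1309) ≈ 0.00074 M.

0.00074 M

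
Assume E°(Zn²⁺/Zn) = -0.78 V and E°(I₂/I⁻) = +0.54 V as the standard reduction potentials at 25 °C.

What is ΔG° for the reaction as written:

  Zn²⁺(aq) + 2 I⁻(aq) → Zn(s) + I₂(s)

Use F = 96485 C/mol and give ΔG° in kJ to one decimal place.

+254.7 kJ

As written, Zn²⁺/Zn is reduced (cathode) and I₂/I⁻ is oxidised (anode), so E°cell = (-0.78) − (+0.54) = -1.32 V.
Balancing electrons gives n = 2.
ΔG° = −nFE° = −(2)(96485)(-1.32) = 254,720 J = +254.7 kJ.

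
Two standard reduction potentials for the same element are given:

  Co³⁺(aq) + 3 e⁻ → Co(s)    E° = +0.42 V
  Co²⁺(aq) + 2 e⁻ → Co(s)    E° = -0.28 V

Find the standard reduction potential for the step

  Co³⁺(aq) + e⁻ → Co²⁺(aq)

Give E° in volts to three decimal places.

Sequential free energies add, so n₃E°₃ = n₁E°₁ + n₂E°₂.
With n₃ = 3, and the known step contributing 2×(-0.28) V, the unknown satisfies 1·E° = 3×(+0.42) − 2×(-0.28) = +1.820.
E° = +1.820 / 1 = +1.820 V.

+1.820 V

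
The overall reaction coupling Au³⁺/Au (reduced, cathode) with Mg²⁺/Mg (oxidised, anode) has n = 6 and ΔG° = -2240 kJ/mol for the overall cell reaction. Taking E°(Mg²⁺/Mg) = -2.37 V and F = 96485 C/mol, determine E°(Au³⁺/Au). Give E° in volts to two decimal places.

E°cell = −ΔG°/(nF) = −(-2240×10³)/((6)(96485)) = +3.869 V.
Since Au³⁺/Au is the cathode and Mg²⁺/Mg the anode, E°cell = E°(Au³⁺/Au) − E°(Mg²⁺/Mg).
So E°(Au³⁺/Au) = E°cell + E°(Mg²⁺/Mg) = +3.869 + (-2.37) = +1.50 V.

+1.50 V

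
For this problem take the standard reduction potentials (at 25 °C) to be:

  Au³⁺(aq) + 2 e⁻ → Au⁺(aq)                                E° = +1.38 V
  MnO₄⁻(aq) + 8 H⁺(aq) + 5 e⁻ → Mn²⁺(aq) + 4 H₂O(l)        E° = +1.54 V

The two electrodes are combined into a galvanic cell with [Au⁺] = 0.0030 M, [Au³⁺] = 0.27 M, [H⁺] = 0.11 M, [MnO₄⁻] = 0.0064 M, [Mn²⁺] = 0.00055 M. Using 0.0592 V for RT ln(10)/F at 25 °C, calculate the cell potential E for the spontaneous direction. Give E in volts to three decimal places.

+0.024 V

MnO₄⁻/Mn²⁺ is the cathode (higher E°), Au³⁺/Au⁺ the anode: E°cell = +1.54 − (+1.38) = +0.16 V, n = 10.
Overall: 2 MnO₄⁻(aq) + 16 H⁺(aq) + 5 Au⁺(aq) → 2 Mn²⁺(aq) + 8 H₂O(l) + 5 Au³⁺(aq)
Q = [Mn²⁺]^2·[Au³⁺]^5 / ([MnO₄⁻]^2·[H⁺]^16·[Au⁺]^5); log Q = 22.977.
E = E° − (0.0592/n) log Q = +0.16 − (0.0592/10)(22.977) = +0.024 V.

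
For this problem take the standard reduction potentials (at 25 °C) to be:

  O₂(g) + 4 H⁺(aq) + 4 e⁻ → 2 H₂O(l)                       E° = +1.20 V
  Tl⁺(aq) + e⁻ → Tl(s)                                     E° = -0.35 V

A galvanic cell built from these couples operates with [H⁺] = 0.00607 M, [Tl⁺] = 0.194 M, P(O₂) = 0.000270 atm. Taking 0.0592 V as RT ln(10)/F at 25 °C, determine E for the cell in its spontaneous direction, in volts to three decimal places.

O₂/H₂O is the cathode (higher E°), Tl⁺/Tl the anode: E°cell = +1.20 − (-0.35) = +1.55 V, n = 4.
Overall: O₂(g) + 4 H⁺(aq) + 4 Tl(s) → 2 H₂O(l) + 4 Tl⁺(aq)
Q = [Tl⁺]^4 / (P(O₂)·[H⁺]^4); log Q = 9.587.
E = E° − (0.0592/n) log Q = +1.55 − (0.0592/4)(9.587) = +1.408 V.

+1.408 V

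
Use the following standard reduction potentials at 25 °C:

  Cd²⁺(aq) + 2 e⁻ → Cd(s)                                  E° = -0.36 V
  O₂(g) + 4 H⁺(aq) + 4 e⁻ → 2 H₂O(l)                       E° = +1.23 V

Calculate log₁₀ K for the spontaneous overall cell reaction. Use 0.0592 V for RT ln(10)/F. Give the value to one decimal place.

Cathode: O₂/H₂O; anode: Cd²⁺/Cd. E°cell = +1.59 V, n = 4.
log K = nE°cell / 0.0592 = (4)(+1.59) / 0.0592 = 107.4.

107.4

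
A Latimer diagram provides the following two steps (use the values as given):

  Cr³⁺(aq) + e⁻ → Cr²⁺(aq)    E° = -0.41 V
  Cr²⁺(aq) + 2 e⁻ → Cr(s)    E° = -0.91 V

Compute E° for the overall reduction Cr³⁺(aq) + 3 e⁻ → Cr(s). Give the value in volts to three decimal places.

Since ΔG° = −nFE° is additive over sequential reductions, n₃E°₃ = n₁E°₁ + n₂E°₂.
E°₃ = (1×-0.41 + 2×-0.91) / 3 = (-2.230) / 3 = -0.743 V.

-0.743 V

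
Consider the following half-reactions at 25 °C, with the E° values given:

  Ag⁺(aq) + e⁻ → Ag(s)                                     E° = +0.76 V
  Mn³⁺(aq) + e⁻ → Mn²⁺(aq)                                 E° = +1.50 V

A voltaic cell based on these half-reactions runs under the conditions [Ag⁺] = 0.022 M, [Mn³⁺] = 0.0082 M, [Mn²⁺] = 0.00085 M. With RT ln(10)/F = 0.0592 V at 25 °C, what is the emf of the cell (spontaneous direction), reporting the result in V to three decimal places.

Mn³⁺/Mn²⁺ is the cathode (higher E°), Ag⁺/Ag the anode: E°cell = +1.50 − (+0.76) = +0.74 V, n = 1.
Overall: Mn³⁺(aq) + Ag(s) → Mn²⁺(aq) + Ag⁺(aq)
Q = [Mn²⁺]·[Ag⁺] / ([Mn³⁺]); log Q = -2.642.
E = E° − (0.0592/n) log Q = +0.74 − (0.0592/1)(-2.642) = +0.896 V.

+0.896 V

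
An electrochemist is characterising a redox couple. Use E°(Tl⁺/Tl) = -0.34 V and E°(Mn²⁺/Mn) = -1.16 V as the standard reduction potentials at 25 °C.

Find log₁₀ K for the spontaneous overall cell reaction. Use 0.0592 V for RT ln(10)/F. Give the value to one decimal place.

Cathode: Tl⁺/Tl; anode: Mn²⁺/Mn. E°cell = +0.82 V, n = 2.
log K = nE°cell / 0.0592 = (2)(+0.82) / 0.0592 = 27.7.

27.7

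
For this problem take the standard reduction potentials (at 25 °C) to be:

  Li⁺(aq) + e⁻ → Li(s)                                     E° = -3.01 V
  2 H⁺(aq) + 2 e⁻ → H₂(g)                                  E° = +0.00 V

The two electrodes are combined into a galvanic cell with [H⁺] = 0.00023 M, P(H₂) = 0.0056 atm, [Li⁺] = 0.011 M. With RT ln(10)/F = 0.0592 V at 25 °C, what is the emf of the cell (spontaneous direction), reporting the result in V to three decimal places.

+2.977 V

H⁺/H₂ is the cathode (higher E°), Li⁺/Li the anode: E°cell = +0.00 − (-3.01) = +3.01 V, n = 2.
Overall: 2 H⁺(aq) + 2 Li(s) → H₂(g) + 2 Li⁺(aq)
Q = P(H₂)·[Li⁺]^2 / ([H⁺]^2); log Q = 1.108.
E = E° − (0.0592/n) log Q = +3.01 − (0.0592/2)(1.108) = +2.977 V.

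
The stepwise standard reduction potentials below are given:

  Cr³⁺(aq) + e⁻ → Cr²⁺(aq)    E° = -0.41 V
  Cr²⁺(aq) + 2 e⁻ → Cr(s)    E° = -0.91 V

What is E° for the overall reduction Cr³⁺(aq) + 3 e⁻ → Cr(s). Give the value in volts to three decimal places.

-0.743 V

Standard free energies of sequential steps add: ΔG°₃ = ΔG°₁ + ΔG°₂, so n₃E°₃ = n₁E°₁ + n₂E°₂.
E°₃ = (1×-0.41 + 2×-0.91) / 3 = (-2.230) / 3 = -0.743 V.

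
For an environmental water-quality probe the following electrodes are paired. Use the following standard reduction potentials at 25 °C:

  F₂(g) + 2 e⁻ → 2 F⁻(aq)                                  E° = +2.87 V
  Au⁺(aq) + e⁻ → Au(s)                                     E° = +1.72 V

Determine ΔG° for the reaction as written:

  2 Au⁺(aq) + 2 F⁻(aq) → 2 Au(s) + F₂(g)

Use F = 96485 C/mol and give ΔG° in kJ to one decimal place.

As written, Au⁺/Au is reduced (cathode) and F₂/F⁻ is oxidised (anode), so E°cell = (+1.72) − (+2.87) = -1.15 V.
Balancing electrons gives n = 2.
ΔG° = −nFE° = −(2)(96485)(-1.15) = 221,915 J = +221.9 kJ.

+221.9 kJ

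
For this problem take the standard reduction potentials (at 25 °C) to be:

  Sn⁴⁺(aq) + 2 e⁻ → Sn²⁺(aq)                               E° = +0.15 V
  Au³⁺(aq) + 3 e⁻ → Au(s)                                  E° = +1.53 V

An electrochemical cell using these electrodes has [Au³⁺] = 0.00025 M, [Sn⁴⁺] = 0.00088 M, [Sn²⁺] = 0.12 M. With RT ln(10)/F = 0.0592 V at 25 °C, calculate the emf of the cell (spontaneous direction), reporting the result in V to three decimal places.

+1.372 V

Au³⁺/Au is the cathode (higher E°), Sn⁴⁺/Sn²⁺ the anode: E°cell = +1.53 − (+0.15) = +1.38 V, n = 6.
Overall: 2 Au³⁺(aq) + 3 Sn²⁺(aq) → 2 Au(s) + 3 Sn⁴⁺(aq)
Q = [Sn⁴⁺]^3 / ([Au³⁺]^2·[Sn²⁺]^3); log Q = 0.800.
E = E° − (0.0592/n) log Q = +1.38 − (0.0592/6)(0.800) = +1.372 V.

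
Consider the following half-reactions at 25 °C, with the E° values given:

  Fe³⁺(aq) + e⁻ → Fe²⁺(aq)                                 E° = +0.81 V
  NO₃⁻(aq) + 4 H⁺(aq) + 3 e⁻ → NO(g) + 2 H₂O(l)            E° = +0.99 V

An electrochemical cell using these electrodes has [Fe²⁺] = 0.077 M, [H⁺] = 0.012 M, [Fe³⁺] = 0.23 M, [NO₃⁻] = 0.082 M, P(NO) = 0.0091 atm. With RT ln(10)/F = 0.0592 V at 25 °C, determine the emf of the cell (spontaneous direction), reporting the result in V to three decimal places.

NO₃⁻/NO is the cathode (higher E°), Fe³⁺/Fe²⁺ the anode: E°cell = +0.99 − (+0.81) = +0.18 V, n = 3.
Overall: NO₃⁻(aq) + 4 H⁺(aq) + 3 Fe²⁺(aq) → NO(g) + 2 H₂O(l) + 3 Fe³⁺(aq)
Q = P(NO)·[Fe³⁺]^3 / ([NO₃⁻]·[H⁺]^4·[Fe²⁺]^3); log Q = 8.154.
E = E° − (0.0592/n) log Q = +0.18 − (0.0592/3)(8.154) = +0.019 V.

+0.019 V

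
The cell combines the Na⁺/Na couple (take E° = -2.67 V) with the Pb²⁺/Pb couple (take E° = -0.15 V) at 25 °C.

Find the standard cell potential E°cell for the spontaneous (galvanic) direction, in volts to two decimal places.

+2.52 V

The Pb²⁺/Pb couple has the higher reduction potential, so it is the cathode; Na⁺/Na is oxidised at the anode.
E°cell = E°(cathode) − E°(anode) = (-0.15) − (-2.67) = +2.52 V.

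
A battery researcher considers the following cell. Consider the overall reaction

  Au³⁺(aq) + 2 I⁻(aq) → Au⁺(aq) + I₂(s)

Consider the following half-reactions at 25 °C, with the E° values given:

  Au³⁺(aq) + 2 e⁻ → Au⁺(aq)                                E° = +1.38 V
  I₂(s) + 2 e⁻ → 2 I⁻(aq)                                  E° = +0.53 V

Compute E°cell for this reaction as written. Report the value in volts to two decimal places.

+0.85 V

The Au³⁺/Au⁺ couple has the higher reduction potential, so it is the cathode; I₂/I⁻ is oxidised at the anode.
E°cell = E°(cathode) − E°(anode) = (+1.38) − (+0.53) = +0.85 V.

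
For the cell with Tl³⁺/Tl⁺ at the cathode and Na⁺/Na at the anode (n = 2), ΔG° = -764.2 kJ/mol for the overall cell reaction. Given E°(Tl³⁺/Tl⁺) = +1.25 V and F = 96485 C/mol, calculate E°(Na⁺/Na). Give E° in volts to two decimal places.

-2.71 V

E°cell = −ΔG°/(nF) = −(-764.2×10³)/((2)(96485)) = +3.960 V.
Since Tl³⁺/Tl⁺ is the cathode and Na⁺/Na the anode, E°cell = E°(Tl³⁺/Tl⁺) − E°(Na⁺/Na).
So E°(Na⁺/Na) = E°(Tl³⁺/Tl⁺) − E°cell = (+1.25) − (+3.960) = -2.71 V.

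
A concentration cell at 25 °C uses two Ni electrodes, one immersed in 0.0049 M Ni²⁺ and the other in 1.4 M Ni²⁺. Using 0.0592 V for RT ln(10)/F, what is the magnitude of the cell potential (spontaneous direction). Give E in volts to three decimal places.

For a concentration cell E°cell = 0. The 1.4 M side is the cathode (reduction is favoured where [Ni²⁺] is higher).
With n = 2, E = −(0.0592/2) log([Ni²⁺]ₐₙ/[Ni²⁺]꜀ₐₜ) = −(0.0592/2) log(0.0049/1.4) = −(0.0592/2)(-2.456) = +0.073 V.

+0.073 V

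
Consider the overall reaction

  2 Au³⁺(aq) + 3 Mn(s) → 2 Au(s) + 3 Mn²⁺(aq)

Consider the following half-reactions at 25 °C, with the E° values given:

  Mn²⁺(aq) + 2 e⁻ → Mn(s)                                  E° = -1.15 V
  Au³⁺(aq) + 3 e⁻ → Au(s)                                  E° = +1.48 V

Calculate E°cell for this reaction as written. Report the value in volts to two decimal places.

The Au³⁺/Au couple has the higher reduction potential, so it is the cathode; Mn²⁺/Mn is oxidised at the anode.
E°cell = E°(cathode) − E°(anode) = (+1.48) − (-1.15) = +2.63 V.
Since E°cell > 0, the reaction is spontaneous under standard conditions.

+2.63 V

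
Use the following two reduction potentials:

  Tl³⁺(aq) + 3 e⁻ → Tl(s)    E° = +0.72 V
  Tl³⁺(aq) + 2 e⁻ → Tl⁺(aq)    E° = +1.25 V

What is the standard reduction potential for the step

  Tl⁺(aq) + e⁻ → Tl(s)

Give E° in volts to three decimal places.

Sequential free energies add, so n₃E°₃ = n₁E°₁ + n₂E°₂.
With n₃ = 3, and the known step contributing 2×(+1.25) V, the unknown satisfies 1·E° = 3×(+0.72) − 2×(+1.25) = -0.340.
E° = -0.340 / 1 = -0.340 V.

-0.340 V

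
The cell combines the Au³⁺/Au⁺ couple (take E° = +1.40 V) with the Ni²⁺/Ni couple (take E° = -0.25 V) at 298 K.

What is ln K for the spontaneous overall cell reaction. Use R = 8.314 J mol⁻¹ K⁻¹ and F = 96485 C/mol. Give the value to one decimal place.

128.5

Cathode: Au³⁺/Au⁺; anode: Ni²⁺/Ni. E°cell = (+1.40) − (-0.25) = +1.65 V, with n = 2.
ΔG° = −nFE° = −RT ln K, so ln K = nFE°/(RT) = (2)(96485)(+1.65) / ((8.314)(298)) = 128.513.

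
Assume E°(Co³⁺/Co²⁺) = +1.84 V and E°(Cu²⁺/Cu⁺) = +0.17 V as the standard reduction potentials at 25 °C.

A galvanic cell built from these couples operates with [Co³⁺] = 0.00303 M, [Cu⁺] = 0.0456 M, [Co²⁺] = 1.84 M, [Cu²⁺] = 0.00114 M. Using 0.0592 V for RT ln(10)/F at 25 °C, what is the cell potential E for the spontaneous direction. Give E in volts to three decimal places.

+1.600 V

Co³⁺/Co²⁺ is the cathode (higher E°), Cu²⁺/Cu⁺ the anode: E°cell = +1.84 − (+0.17) = +1.67 V, n = 1.
Overall: Co³⁺(aq) + Cu⁺(aq) → Co²⁺(aq) + Cu²⁺(aq)
Q = [Co²⁺]·[Cu²⁺] / ([Co³⁺]·[Cu⁺]); log Q = 1.181.
E = E° − (0.0592/n) log Q = +1.67 − (0.0592/1)(1.181) = +1.600 V.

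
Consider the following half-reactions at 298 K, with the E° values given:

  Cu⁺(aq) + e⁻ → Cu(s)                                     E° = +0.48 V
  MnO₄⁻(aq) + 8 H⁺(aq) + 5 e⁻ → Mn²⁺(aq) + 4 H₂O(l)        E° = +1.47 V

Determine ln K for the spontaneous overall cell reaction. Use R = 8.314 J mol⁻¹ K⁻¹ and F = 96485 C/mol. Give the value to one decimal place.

Cathode: MnO₄⁻/Mn²⁺; anode: Cu⁺/Cu. E°cell = (+1.47) − (+0.48) = +0.99 V, with n = 5.
ΔG° = −nFE° = −RT ln K, so ln K = nFE°/(RT) = (5)(96485)(+0.99) / ((8.314)(298)) = 192.770.

192.8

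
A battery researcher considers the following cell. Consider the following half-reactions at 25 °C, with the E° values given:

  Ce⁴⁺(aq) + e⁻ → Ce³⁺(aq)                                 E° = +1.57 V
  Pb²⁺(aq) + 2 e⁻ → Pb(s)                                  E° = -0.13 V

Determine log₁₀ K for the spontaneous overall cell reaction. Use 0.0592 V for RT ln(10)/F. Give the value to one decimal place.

Cathode: Ce⁴⁺/Ce³⁺; anode: Pb²⁺/Pb. E°cell = +1.70 V, n = 2.
log K = nE°cell / 0.0592 = (2)(+1.70) / 0.0592 = 57.4.

57.4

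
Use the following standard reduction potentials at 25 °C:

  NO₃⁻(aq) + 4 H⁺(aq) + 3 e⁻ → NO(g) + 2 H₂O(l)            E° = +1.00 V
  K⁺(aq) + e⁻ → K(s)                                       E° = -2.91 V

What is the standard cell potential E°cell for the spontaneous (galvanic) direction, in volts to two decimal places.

+3.91 V

The NO₃⁻/NO couple has the higher reduction potential, so it is the cathode; K⁺/K is oxidised at the anode.
E°cell = E°(cathode) − E°(anode) = (+1.00) − (-2.91) = +3.91 V.
Since E°cell > 0, the reaction is spontaneous under standard conditions.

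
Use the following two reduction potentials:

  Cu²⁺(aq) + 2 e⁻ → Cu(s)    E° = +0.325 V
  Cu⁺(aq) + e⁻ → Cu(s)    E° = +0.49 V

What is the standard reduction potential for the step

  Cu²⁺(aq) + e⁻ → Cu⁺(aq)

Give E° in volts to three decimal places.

Sequential free energies add, so n₃E°₃ = n₁E°₁ + n₂E°₂.
With n₃ = 2, and the known step contributing 1×(+0.49) V, the unknown satisfies 1·E° = 2×(+0.325) − 1×(+0.49) = +0.160.
E° = +0.160 / 1 = +0.160 V.

+0.160 V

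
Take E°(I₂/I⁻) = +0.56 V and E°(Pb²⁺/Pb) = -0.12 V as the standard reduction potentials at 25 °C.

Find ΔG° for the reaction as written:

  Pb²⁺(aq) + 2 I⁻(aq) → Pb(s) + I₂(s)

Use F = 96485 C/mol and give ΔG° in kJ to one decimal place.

As written, Pb²⁺/Pb is reduced (cathode) and I₂/I⁻ is oxidised (anode), so E°cell = (-0.12) − (+0.56) = -0.68 V.
Balancing electrons gives n = 2.
ΔG° = −nFE° = −(2)(96485)(-0.68) = 131,220 J = +131.2 kJ.

+131.2 kJ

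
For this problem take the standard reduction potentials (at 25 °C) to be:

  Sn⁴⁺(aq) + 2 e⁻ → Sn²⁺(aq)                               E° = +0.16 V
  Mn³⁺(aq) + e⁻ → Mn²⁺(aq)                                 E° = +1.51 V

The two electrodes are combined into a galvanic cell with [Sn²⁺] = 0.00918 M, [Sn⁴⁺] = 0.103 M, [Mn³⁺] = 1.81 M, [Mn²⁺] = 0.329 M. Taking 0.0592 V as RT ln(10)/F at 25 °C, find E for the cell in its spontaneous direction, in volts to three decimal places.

+1.363 V

Mn³⁺/Mn²⁺ is the cathode (higher E°), Sn⁴⁺/Sn²⁺ the anode: E°cell = +1.51 − (+0.16) = +1.35 V, n = 2.
Overall: 2 Mn³⁺(aq) + Sn²⁺(aq) → 2 Mn²⁺(aq) + Sn⁴⁺(aq)
Q = [Mn²⁺]^2·[Sn⁴⁺] / ([Mn³⁺]^2·[Sn²⁺]); log Q = -0.431.
E = E° − (0.0592/n) log Q = +1.35 − (0.0592/2)(-0.431) = +1.363 V.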